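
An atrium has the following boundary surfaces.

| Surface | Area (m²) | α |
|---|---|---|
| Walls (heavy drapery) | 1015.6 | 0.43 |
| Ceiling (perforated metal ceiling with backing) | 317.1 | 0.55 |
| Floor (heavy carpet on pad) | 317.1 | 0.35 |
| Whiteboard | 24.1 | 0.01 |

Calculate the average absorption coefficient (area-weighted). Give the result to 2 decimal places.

S = Σ Sᵢ = 1015.6 + 317.1 + 317.1 + 24.1 = 1673.9 m².
Weighted sum Σ Sα = 722.339.
ᾱ = 722.339 / 1673.9 = 0.43.

0.43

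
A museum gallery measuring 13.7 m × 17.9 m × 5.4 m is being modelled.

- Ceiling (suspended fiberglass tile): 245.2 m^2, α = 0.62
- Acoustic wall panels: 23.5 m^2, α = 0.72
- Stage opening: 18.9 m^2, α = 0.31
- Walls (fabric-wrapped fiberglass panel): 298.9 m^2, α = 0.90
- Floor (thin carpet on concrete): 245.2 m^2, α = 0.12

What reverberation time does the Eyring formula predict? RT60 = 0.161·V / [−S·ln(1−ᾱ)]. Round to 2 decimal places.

0.30 seconds

Total surface area S = 245.2 + 23.5 + 18.9 + 298.9 + 245.2 = 831.7 m^2.
Σ(Sᵢαᵢ) = 245.2×0.62 + 23.5×0.72 + 18.9×0.31 + 298.9×0.90 + 245.2×0.12 = 473.237.
ᾱ = 473.237 / 831.7 = 0.5690.
Eyring denominator: −S ln(1−ᾱ) = 699.998.
V = 13.7 × 17.9 × 5.4 = 1324.242 m³.
T = 0.161·V/[−S·ln(1−ᾱ)] = 0.161·1324.242/699.998 = 0.30 s.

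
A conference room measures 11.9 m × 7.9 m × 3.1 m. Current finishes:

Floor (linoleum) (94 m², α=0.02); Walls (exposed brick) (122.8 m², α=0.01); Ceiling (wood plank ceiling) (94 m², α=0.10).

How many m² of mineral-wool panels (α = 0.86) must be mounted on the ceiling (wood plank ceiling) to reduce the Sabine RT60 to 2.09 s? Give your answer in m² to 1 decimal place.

Summing Sᵢαᵢ: 1.880 + 1.228 + 9.400 → A₁ = 12.508 sabins.
V = 291.431 m³. Target absorption A₂ = 0.161 × 291.431 / 2.09 = 22.450 sabins.
ΔA needed = 22.450 − 12.508 = 9.942 sabins.
Each m² of panel replacing the ceiling (wood plank ceiling) adds (0.86 − 0.10) = 0.76 sabins.
Area = ΔA/Δα = 9.942/0.76 = 13.1 m².

13.1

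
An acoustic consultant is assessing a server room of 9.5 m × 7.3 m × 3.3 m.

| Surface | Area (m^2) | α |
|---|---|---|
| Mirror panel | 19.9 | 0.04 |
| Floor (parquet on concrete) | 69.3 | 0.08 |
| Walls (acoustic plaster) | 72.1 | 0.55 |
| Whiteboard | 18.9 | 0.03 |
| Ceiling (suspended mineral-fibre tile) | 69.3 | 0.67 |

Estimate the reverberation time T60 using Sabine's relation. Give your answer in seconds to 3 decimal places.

Equivalent absorption area: A = 19.9×0.04 + 69.3×0.08 + 72.1×0.55 + 18.9×0.03 + 69.3×0.67 = 92.993 m^2.
V = 9.5·7.3·3.3 = 228.855 m³.
T = 0.161 V/A = 0.161·228.855/92.993 = 0.396 s.

0.396 s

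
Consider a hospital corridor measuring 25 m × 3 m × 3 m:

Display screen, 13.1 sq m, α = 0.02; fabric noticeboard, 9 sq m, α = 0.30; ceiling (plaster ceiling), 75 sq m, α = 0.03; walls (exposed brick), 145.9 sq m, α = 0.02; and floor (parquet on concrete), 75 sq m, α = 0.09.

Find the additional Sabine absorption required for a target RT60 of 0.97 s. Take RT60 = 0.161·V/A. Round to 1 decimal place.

22.5 sabins

Equivalent absorption area: A₁ = 13.1×0.02 + 9×0.30 + 75×0.03 + 145.9×0.02 + 75×0.09 = 14.880 sq m.
Target A₂ = 0.161·225/0.97 = 37.345 sabins (V = 225 m³).
ΔA = A₂ − A₁ = 37.345 − 14.880 = 22.5 sabins.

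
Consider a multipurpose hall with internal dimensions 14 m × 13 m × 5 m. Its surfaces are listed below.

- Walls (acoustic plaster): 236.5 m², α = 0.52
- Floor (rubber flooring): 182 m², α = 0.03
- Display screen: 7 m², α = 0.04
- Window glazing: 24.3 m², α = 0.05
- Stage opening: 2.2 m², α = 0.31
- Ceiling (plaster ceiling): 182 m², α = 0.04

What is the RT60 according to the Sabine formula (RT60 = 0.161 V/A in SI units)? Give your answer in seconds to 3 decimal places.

1.062 s

Total absorption A = 236.5×0.52 + 182×0.03 + 7×0.04 + 24.3×0.05 + 2.2×0.31 + 182×0.04
  = 122.980 + 5.460 + 0.280 + 1.215 + 0.682 + 7.280 = 137.897 m² sabins.
Room volume: 910 m³.
RT60 = 0.161 · V / A = 0.161 × 910 / 137.897 = 1.062 s.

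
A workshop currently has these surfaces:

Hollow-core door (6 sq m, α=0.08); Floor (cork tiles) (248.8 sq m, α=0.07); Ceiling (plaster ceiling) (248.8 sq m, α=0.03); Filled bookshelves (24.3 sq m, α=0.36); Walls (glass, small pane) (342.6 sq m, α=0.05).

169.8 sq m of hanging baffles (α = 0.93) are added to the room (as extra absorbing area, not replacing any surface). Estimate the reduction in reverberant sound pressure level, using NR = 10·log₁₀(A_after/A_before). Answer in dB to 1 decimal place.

Equivalent absorption area: A_before = 6×0.08 + 248.8×0.07 + 248.8×0.03 + 24.3×0.36 + 342.6×0.05 = 51.238 sq m.
Added absorption = 169.8 × 0.93 = 157.914 sabins.
New total A_after = 209.152 sabins.
Reduction = 10 log₁₀(A_after/A_before) = 10 log₁₀(4.0820) = 6.1 dB.

6.1 dB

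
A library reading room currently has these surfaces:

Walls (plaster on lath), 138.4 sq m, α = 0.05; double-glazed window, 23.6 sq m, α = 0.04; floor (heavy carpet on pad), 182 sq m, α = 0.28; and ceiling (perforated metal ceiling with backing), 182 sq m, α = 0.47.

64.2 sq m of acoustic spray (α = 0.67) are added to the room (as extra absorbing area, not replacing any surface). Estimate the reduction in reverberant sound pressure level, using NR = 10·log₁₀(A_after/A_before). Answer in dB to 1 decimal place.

Total absorption A_before = 138.4*0.05 + 23.6*0.04 + 182*0.28 + 182*0.47
  = 6.920 + 0.944 + 50.960 + 85.540 = 144.364 sq m sabins.
Treatment contributes 64.2·0.67 = 43.014 sabins.
A_after = 144.364 + 43.014 = 187.378 sabins.
Reduction = 10 log₁₀(A_after/A_before) = 10 log₁₀(1.2980) = 1.1 dB.

1.1 dB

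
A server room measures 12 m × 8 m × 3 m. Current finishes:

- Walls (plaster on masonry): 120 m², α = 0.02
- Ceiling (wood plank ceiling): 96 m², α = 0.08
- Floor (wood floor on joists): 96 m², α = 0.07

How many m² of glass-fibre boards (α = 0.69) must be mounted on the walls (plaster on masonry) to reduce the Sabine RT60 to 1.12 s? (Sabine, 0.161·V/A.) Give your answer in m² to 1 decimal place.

36.7

Equivalent absorption area: A₁ = 120*0.02 + 96*0.08 + 96*0.07 = 16.800 m².
V = 288 m³. Target absorption A₂ = 0.161 × 288 / 1.12 = 41.400 sabins.
ΔA needed = 41.400 − 16.800 = 24.600 sabins.
Net gain per m²: Δα = 0.69 − 0.02 = 0.67.
Panel area = 24.600 / 0.67 = 36.7 m².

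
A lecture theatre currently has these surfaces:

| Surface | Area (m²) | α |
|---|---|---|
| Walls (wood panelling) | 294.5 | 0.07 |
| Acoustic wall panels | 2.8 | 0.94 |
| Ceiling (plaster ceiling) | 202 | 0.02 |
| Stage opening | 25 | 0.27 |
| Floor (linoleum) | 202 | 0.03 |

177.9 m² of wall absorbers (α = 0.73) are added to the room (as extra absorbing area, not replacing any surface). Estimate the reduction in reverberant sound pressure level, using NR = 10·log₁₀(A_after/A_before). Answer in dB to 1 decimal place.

Equivalent absorption area: A_before = 294.5*0.07 + 2.8*0.94 + 202*0.02 + 25*0.27 + 202*0.03 = 40.097 m².
Added absorption = 177.9 × 0.73 = 129.867 sabins.
A_after = 40.097 + 129.867 = 169.964 sabins.
Reduction = 10 log₁₀(A_after/A_before) = 10 log₁₀(4.2388) = 6.3 dB.

6.3 dB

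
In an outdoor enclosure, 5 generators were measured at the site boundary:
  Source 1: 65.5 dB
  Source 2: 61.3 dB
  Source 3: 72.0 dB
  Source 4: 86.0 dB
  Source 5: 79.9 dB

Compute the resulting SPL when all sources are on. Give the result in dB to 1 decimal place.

87.1 dB

Σ 10^(Lᵢ/10) = 5.166e+08.
Combined level = 10 log₁₀(5.166e+08) = 87.1 dB.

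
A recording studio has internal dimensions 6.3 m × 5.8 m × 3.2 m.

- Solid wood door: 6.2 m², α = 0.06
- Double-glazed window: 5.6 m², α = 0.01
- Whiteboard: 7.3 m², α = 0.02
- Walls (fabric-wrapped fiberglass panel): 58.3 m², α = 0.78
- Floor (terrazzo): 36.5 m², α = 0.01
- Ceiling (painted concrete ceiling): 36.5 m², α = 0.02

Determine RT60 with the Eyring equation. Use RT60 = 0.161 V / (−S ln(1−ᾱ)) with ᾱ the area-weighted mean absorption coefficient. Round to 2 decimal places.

Total surface area S = 6.2 + 5.6 + 7.3 + 58.3 + 36.5 + 36.5 = 150.4 m².
Absorption A = 6.2×0.06 + 5.6×0.01 + 7.3×0.02 + 58.3×0.78 + 36.5×0.01 + 36.5×0.02 = 47.143 sabins.
ᾱ = 47.143 / 150.4 = 0.3135.
−S·ln(1−ᾱ) = −150.4 × ln(1 − 0.3135) = 56.573.
V = 6.3 × 5.8 × 3.2 = 116.928 m³.
RT60 = 0.161 × 116.928 / 56.573 = 0.33 s.

0.33 sec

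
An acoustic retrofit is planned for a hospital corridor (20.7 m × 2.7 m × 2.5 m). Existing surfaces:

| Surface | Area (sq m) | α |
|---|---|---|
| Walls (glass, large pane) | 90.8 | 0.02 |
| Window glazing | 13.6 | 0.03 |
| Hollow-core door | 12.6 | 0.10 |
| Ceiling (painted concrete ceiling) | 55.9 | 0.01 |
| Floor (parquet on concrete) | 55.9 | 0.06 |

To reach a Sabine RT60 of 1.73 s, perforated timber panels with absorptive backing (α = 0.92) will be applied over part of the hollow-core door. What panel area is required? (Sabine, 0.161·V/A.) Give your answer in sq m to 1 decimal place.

A₁ = Σ Sᵢαᵢ = 90.8·0.02 + 13.6·0.03 + 12.6·0.10 + 55.9·0.01 + 55.9·0.06 = 7.397 sabins.
Required A₂ = 0.161·139.725/1.73 = 13.003 sabins.
ΔA needed = 13.003 − 7.397 = 5.606 sabins.
Net gain per sq m: Δα = 0.92 − 0.10 = 0.82.
Area = ΔA/Δα = 5.606/0.82 = 6.8 sq m.

6.8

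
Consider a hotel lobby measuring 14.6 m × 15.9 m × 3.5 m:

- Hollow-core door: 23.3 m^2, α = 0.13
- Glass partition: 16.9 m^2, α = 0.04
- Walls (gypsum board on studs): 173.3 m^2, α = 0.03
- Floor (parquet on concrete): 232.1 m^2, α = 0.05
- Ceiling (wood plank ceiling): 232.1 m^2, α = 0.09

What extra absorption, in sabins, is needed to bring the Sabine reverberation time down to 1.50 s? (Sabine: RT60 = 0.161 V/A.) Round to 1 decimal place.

Total absorption A₁ = 23.3×0.13 + 16.9×0.04 + 173.3×0.03 + 232.1×0.05 + 232.1×0.09
  = 3.029 + 0.676 + 5.199 + 11.605 + 20.889 = 41.398 m^2 sabins.
Target A₂ = 0.161·812.49/1.50 = 87.207 sabins (V = 812.49 m³).
ΔA = A₂ − A₁ = 87.207 − 41.398 = 45.8 sabins.

45.8 sabins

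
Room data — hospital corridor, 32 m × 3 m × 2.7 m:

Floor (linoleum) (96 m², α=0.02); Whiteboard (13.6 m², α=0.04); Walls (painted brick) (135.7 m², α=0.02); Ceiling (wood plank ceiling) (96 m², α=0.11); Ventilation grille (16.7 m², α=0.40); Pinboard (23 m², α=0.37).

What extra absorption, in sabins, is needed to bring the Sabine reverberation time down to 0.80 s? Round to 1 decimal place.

21.2 sabins

A₁ = Σ Sᵢαᵢ = 96*0.02 + 13.6*0.04 + 135.7*0.02 + 96*0.11 + 16.7*0.40 + 23*0.37 = 30.928 sabins.
For T = 0.80 s, need A₂ = 0.161·V/T = 0.161·259.2/0.80 = 52.164 sabins.
Shortfall: 52.164 − 30.928 = 21.2 sabins.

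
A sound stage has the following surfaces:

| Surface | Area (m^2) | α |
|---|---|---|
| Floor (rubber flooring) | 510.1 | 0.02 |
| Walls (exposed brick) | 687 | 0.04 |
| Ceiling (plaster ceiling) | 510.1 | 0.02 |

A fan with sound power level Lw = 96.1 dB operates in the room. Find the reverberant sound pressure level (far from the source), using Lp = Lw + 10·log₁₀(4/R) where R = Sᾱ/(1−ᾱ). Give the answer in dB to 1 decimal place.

85.2 dB

A = 47.884 sabins; S = 1707.2 m^2.
ᾱ = 47.884/1707.2 = 0.0280; R = Sᾱ/(1−ᾱ) = 47.884/(1−0.0280) = 49.263 m^2.
Lp = Lw + 10 log₁₀(4/R) = 96.1 -10.90 = 85.2 dB.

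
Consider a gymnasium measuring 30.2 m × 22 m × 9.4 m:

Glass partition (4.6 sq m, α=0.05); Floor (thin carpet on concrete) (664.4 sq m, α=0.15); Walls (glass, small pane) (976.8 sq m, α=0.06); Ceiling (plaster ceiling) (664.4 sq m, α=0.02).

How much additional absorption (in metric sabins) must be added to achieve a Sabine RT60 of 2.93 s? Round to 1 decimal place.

171.4 sabins

Summing Sᵢαᵢ: 0.230 + 99.660 + 58.608 + 13.288 → A₁ = 171.786 sabins.
V = 6245.36 m³. Required absorption A₂ = 0.161 × 6245.36 / 2.93 = 343.175 sabins.
ΔA = A₂ − A₁ = 343.175 − 171.786 = 171.4 sabins.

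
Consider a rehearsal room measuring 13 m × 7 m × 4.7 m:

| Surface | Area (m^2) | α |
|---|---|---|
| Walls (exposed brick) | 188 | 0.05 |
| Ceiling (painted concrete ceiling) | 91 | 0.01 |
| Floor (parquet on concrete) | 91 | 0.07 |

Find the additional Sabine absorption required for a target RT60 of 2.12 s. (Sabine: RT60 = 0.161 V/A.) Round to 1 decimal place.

15.8 sabins

Equivalent absorption area: A₁ = 188*0.05 + 91*0.01 + 91*0.07 = 16.680 m^2.
For T = 2.12 s, need A₂ = 0.161·V/T = 0.161·427.7/2.12 = 32.481 sabins.
Shortfall: 32.481 − 16.680 = 15.8 sabins.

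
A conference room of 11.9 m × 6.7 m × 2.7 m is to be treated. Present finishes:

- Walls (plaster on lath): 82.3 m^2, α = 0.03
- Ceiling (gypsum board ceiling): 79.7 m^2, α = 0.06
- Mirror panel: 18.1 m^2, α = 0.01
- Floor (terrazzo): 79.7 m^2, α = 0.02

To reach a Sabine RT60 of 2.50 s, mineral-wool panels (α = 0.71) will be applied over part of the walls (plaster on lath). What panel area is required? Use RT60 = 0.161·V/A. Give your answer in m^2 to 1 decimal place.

Total absorption A₁ = 82.3*0.03 + 79.7*0.06 + 18.1*0.01 + 79.7*0.02
  = 2.469 + 4.782 + 0.181 + 1.594 = 9.026 m^2 sabins.
Required A₂ = 0.161·215.271/2.50 = 13.863 sabins.
ΔA needed = 13.863 − 9.026 = 4.837 sabins.
Net gain per m^2: Δα = 0.71 − 0.03 = 0.68.
Area = ΔA/Δα = 4.837/0.68 = 7.1 m^2.

7.1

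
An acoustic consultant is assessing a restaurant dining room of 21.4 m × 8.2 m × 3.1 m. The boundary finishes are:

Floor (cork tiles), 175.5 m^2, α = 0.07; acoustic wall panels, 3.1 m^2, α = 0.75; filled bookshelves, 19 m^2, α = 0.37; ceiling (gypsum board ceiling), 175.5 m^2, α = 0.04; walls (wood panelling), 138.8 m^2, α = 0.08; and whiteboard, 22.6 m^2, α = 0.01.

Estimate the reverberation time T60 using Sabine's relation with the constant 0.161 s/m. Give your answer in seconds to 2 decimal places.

Summing Sᵢαᵢ: 12.285 + 2.325 + 7.030 + 7.020 + 11.104 + 0.226 → A = 39.990 sabins.
Volume V = 21.4 × 8.2 × 3.1 = 543.988 m³.
T = 0.161 V/A = 0.161·543.988/39.990 = 2.19 s.

2.19 sec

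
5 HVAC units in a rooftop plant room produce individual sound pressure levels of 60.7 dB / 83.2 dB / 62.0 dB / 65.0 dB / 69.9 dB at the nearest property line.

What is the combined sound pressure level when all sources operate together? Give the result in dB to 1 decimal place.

83.5 dB

Converting to relative power and adding: 10^(60.7/10) + 10^(83.2/10) + 10^(62.0/10) + 10^(65.0/10) + 10^(69.9/10) = 2.246e+08.
L_total = 10·log₁₀(2.246e+08) = 83.5 dB.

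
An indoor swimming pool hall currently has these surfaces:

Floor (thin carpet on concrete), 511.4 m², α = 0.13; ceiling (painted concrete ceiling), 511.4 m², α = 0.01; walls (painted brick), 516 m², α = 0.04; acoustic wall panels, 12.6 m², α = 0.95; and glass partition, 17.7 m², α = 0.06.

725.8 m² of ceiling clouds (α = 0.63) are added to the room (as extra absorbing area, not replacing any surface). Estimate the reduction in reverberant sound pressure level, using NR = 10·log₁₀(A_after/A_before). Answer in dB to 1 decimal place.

7.3 dB

Total absorption A_before = 511.4×0.13 + 511.4×0.01 + 516×0.04 + 12.6×0.95 + 17.7×0.06
  = 66.482 + 5.114 + 20.640 + 11.970 + 1.062 = 105.268 m² sabins.
Treatment contributes 725.8·0.63 = 457.254 sabins.
A_after = 105.268 + 457.254 = 562.522 sabins.
NR = 10·log₁₀(562.522/105.268) = 7.3 dB.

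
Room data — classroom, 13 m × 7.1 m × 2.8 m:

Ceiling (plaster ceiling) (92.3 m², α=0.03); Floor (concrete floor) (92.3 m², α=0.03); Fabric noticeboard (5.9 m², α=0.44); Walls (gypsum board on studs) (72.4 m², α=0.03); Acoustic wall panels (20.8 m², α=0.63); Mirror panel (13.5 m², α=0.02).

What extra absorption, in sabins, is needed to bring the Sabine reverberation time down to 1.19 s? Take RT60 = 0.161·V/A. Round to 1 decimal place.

11.3 sabins

Equivalent absorption area: A₁ = 92.3*0.03 + 92.3*0.03 + 5.9*0.44 + 72.4*0.03 + 20.8*0.63 + 13.5*0.02 = 23.680 m².
V = 258.44 m³. Required absorption A₂ = 0.161 × 258.44 / 1.19 = 34.965 sabins.
ΔA = A₂ − A₁ = 34.965 − 23.680 = 11.3 sabins.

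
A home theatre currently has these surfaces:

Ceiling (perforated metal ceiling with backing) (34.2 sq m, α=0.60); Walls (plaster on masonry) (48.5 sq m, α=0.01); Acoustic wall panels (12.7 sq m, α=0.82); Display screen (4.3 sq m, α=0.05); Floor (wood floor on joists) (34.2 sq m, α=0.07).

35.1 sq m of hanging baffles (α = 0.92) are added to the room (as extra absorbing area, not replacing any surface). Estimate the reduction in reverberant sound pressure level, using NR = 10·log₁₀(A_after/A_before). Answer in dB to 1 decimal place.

2.9 dB

Total absorption A_before = 34.2·0.60 + 48.5·0.01 + 12.7·0.82 + 4.3·0.05 + 34.2·0.07
  = 20.520 + 0.485 + 10.414 + 0.215 + 2.394 = 34.028 sq m sabins.
Added absorption = 35.1 × 0.92 = 32.292 sabins.
New total A_after = 66.320 sabins.
NR = 10·log₁₀(66.320/34.028) = 2.9 dB.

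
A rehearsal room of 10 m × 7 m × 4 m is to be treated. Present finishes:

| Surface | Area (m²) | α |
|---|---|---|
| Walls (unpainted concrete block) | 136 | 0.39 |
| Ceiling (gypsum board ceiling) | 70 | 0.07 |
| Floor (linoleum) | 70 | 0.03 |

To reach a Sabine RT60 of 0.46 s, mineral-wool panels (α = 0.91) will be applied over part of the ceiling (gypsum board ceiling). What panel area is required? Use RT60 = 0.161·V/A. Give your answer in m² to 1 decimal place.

45.2

A₁ = Σ Sᵢαᵢ = 136*0.39 + 70*0.07 + 70*0.03 = 60.040 sabins.
V = 280 m³. Target absorption A₂ = 0.161 × 280 / 0.46 = 98.000 sabins.
ΔA needed = 98.000 − 60.040 = 37.960 sabins.
Net gain per m²: Δα = 0.91 − 0.07 = 0.84.
Area = ΔA/Δα = 37.960/0.84 = 45.2 m².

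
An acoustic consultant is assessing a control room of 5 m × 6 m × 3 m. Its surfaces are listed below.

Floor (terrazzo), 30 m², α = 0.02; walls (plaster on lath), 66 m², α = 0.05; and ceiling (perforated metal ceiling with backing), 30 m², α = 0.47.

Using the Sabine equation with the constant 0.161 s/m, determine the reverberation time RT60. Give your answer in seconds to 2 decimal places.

0.81 seconds

Summing Sᵢαᵢ: 0.600 + 3.300 + 14.100 → A = 18.000 sabins.
Room volume: 90 m³.
T = 0.161 V/A = 0.161·90/18.000 = 0.81 s.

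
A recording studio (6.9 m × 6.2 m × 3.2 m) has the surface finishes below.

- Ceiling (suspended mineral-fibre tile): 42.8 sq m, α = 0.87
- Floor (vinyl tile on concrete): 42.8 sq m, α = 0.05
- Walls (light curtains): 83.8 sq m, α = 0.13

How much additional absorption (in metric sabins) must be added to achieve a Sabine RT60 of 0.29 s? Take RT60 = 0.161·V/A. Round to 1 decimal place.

25.7 sabins

Equivalent absorption area: A₁ = 42.8·0.87 + 42.8·0.05 + 83.8·0.13 = 50.270 sq m.
V = 136.896 m³. Required absorption A₂ = 0.161 × 136.896 / 0.29 = 76.001 sabins.
ΔA = A₂ − A₁ = 76.001 − 50.270 = 25.7 sabins.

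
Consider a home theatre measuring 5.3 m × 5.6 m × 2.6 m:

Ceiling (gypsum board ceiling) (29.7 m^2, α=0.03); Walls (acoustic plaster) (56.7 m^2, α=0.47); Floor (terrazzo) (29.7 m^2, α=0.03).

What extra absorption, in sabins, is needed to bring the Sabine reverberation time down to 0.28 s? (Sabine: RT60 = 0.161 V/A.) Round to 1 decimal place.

15.9 sabins

Equivalent absorption area: A₁ = 29.7·0.03 + 56.7·0.47 + 29.7·0.03 = 28.431 m^2.
V = 77.168 m³. Required absorption A₂ = 0.161 × 77.168 / 0.28 = 44.372 sabins.
Shortfall: 44.372 − 28.431 = 15.9 sabins.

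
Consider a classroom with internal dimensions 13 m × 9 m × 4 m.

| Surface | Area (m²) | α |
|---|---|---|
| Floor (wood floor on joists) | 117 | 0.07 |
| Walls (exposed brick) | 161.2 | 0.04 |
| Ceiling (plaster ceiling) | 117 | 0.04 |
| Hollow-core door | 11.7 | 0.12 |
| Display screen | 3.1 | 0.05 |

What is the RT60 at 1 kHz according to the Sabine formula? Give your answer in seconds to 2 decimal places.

3.61 s

Summing Sᵢαᵢ: 8.190 + 6.448 + 4.680 + 1.404 + 0.155 → A = 20.877 sabins.
V = 13·9·4 = 468 m³.
T = 0.161 V/A = 0.161·468/20.877 = 3.61 s.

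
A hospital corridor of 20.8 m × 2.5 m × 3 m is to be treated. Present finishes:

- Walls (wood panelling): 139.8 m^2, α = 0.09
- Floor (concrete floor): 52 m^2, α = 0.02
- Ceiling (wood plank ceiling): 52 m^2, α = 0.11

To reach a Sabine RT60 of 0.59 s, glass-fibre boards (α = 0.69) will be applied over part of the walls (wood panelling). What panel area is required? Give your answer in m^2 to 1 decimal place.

A₁ = Σ Sᵢαᵢ = 139.8*0.09 + 52*0.02 + 52*0.11 = 19.342 sabins.
V = 156 m³. Target absorption A₂ = 0.161 × 156 / 0.59 = 42.569 sabins.
ΔA needed = 42.569 − 19.342 = 23.227 sabins.
Net gain per m^2: Δα = 0.69 − 0.09 = 0.60.
Panel area = 23.227 / 0.60 = 38.7 m^2.

38.7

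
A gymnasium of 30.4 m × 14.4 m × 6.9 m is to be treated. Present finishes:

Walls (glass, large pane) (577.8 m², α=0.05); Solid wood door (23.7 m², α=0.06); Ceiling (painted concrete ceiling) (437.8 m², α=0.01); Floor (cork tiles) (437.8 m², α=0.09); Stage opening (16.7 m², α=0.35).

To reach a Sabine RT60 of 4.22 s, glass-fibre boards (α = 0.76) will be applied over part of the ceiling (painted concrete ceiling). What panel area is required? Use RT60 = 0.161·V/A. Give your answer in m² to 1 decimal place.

Total absorption A₁ = 577.8*0.05 + 23.7*0.06 + 437.8*0.01 + 437.8*0.09 + 16.7*0.35
  = 28.890 + 1.422 + 4.378 + 39.402 + 5.845 = 79.937 m² sabins.
V = 3020.544 m³. Target absorption A₂ = 0.161 × 3020.544 / 4.22 = 115.239 sabins.
Absorption to add: 115.239 − 79.937 = 35.302 sabins.
Net gain per m²: Δα = 0.76 − 0.01 = 0.75.
Area = ΔA/Δα = 35.302/0.75 = 47.1 m².

47.1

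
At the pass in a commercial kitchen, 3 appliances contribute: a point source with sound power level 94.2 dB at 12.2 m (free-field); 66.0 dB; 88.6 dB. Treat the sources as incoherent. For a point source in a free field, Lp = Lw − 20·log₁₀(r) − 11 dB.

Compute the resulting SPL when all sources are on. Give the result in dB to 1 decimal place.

88.6 dB

Source at 12.2 m: Lp = 94.2 − 20·log₁₀(12.2) − 11 = 61.5 dB.
Σ 10^(Lᵢ/10) = 7.298e+08.
Combined level = 10 log₁₀(7.298e+08) = 88.6 dB.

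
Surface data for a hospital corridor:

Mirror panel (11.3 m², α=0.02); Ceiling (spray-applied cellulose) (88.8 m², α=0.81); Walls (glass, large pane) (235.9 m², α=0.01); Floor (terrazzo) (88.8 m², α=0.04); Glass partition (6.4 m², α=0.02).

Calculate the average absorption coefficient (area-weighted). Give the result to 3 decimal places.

S = Σ Sᵢ = 11.3 + 88.8 + 235.9 + 88.8 + 6.4 = 431.2 m².
Weighted sum Σ Sα = 78.193.
ᾱ = A/S = 0.181.

0.181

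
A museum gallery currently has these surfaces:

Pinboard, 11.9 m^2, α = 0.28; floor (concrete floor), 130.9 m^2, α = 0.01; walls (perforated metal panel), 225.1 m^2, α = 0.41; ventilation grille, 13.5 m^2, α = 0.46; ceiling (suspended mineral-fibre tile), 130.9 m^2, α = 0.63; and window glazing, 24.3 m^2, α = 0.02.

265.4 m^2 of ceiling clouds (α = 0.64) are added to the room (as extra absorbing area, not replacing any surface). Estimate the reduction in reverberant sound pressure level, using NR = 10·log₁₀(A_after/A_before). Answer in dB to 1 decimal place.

Summing Sᵢαᵢ: 3.332 + 1.309 + 92.291 + 6.210 + 82.467 + 0.486 → A_before = 186.095 sabins.
Treatment contributes 265.4·0.64 = 169.856 sabins.
A_after = 186.095 + 169.856 = 355.951 sabins.
Reduction = 10 log₁₀(A_after/A_before) = 10 log₁₀(1.9127) = 2.8 dB.

2.8 dB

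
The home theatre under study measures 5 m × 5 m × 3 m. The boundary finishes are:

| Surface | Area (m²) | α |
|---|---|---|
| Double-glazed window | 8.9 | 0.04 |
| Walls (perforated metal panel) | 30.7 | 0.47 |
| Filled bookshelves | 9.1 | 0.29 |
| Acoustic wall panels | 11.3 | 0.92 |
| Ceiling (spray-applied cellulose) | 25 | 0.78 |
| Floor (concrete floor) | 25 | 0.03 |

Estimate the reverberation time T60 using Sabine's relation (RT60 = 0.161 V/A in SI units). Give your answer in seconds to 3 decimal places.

0.251 s

Equivalent absorption area: A = 8.9*0.04 + 30.7*0.47 + 9.1*0.29 + 11.3*0.92 + 25*0.78 + 25*0.03 = 48.070 m².
Room volume: 75 m³.
T = 0.161 V/A = 0.161·75/48.070 = 0.251 s.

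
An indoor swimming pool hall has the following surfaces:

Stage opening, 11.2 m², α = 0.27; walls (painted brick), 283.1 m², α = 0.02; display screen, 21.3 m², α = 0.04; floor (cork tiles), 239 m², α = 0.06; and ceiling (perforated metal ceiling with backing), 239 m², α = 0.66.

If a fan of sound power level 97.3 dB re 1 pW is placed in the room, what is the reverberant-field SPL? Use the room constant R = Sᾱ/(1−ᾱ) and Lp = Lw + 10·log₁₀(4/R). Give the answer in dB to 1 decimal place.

Σ(Sᵢαᵢ) = 11.2×0.27 + 283.1×0.02 + 21.3×0.04 + 239×0.06 + 239×0.66 = 181.618; total area S = 793.6 m².
ᾱ = 0.2289, so room constant R = A/(1−ᾱ) = 235.531 m².
Lp = Lw + 10 log₁₀(4/R) = 97.3 -17.70 = 79.6 dB.

79.6 dB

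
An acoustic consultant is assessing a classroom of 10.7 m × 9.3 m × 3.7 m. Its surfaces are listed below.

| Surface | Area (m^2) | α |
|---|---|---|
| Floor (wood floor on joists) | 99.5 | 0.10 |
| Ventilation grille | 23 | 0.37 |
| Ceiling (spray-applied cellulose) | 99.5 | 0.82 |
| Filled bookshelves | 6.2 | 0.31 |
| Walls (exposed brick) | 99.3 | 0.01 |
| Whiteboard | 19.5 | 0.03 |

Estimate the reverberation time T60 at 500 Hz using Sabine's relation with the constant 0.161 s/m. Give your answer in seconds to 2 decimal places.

0.57 sec

Summing Sᵢαᵢ: 9.950 + 8.510 + 81.590 + 1.922 + 0.993 + 0.585 → A = 103.550 sabins.
Volume V = 10.7 × 9.3 × 3.7 = 368.187 m³.
RT60 = 0.161 · V / A = 0.161 × 368.187 / 103.550 = 0.57 s.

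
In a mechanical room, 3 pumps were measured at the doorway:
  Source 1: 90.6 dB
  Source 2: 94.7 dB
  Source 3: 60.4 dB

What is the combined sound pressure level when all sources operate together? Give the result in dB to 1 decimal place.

96.1 dB

Sum in the linear (power) domain: Σ 10^(Lᵢ/10) = 10^(90.6/10) + 10^(94.7/10) + 10^(60.4/10) = 4.1e+09.
L_total = 10·log₁₀(4.1e+09) = 96.1 dB.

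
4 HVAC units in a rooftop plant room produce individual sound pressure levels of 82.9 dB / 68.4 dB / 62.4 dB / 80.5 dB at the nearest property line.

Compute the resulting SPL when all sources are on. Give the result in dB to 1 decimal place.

85.0 dB

Converting to relative power and adding: 10^(82.9/10) + 10^(68.4/10) + 10^(62.4/10) + 10^(80.5/10) = 3.158e+08.
L_total = 10·log₁₀(3.158e+08) = 85.0 dB.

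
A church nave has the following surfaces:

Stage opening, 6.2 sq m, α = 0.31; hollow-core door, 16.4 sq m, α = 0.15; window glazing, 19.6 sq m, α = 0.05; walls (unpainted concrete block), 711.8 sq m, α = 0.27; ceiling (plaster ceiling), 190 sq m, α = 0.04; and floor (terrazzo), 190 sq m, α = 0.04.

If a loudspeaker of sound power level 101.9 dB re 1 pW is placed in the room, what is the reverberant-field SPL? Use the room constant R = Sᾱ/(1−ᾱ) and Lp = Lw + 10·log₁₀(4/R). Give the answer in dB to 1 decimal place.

83.7 dB

A = 212.748 sabins; S = 1134.0 sq m.
ᾱ = 212.748/1134.0 = 0.1876; R = Sᾱ/(1−ᾱ) = 212.748/(1−0.1876) = 261.876 sq m.
Lp = 101.9 + 10·log₁₀(4/261.876) = 101.9 + (-18.16) = 83.7 dB.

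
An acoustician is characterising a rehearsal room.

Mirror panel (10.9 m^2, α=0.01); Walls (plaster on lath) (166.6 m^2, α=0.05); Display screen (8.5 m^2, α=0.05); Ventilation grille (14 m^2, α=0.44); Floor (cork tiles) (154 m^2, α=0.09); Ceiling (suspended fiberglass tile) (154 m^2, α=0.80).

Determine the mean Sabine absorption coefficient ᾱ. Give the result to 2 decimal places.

S = Σ Sᵢ = 10.9 + 166.6 + 8.5 + 14 + 154 + 154 = 508.0 m^2.
A = 10.9·0.01 + 166.6·0.05 + 8.5·0.05 + 14·0.44 + 154·0.09 + 154·0.80 = 152.084 sabins.
ᾱ = A/S = 0.30.

0.30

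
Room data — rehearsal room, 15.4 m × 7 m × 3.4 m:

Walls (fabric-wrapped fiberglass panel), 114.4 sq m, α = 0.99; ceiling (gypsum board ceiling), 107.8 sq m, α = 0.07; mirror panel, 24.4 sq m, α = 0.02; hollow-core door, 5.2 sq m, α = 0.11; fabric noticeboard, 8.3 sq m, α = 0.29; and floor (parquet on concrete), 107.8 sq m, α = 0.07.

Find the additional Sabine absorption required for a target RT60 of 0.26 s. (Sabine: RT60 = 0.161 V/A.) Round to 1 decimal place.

95.1 sabins

A₁ = Σ Sᵢαᵢ = 114.4·0.99 + 107.8·0.07 + 24.4·0.02 + 5.2·0.11 + 8.3·0.29 + 107.8·0.07 = 131.815 sabins.
Target A₂ = 0.161·366.52/0.26 = 226.960 sabins (V = 366.52 m³).
ΔA = A₂ − A₁ = 226.960 − 131.815 = 95.1 sabins.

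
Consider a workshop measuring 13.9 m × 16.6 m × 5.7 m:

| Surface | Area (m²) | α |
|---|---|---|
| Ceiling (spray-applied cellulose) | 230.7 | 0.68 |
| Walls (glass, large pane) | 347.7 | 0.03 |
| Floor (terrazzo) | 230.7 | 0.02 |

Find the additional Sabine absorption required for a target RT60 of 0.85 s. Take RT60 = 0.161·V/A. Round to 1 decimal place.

Equivalent absorption area: A₁ = 230.7*0.68 + 347.7*0.03 + 230.7*0.02 = 171.921 m².
Target A₂ = 0.161·1315.218/0.85 = 249.118 sabins (V = 1315.218 m³).
Shortfall: 249.118 − 171.921 = 77.2 sabins.

77.2 sabins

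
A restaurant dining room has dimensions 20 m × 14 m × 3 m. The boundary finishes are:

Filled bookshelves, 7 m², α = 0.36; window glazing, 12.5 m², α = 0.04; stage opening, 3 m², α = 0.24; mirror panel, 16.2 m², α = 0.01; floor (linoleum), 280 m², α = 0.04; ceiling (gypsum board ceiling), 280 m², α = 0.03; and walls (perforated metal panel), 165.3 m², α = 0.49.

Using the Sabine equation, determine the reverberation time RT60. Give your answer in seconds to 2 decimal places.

Equivalent absorption area: A = 7·0.36 + 12.5·0.04 + 3·0.24 + 16.2·0.01 + 280·0.04 + 280·0.03 + 165.3·0.49 = 104.499 m².
Volume V = 20 × 14 × 3 = 840 m³.
T = 0.161 V/A = 0.161·840/104.499 = 1.29 s.

1.29 s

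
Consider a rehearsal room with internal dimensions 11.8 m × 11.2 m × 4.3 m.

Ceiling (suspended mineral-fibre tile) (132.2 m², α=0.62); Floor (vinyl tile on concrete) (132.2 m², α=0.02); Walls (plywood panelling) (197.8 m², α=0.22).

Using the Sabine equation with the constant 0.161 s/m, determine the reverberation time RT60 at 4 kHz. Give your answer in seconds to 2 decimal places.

0.71 seconds

Total absorption A = 132.2·0.62 + 132.2·0.02 + 197.8·0.22
  = 81.964 + 2.644 + 43.516 = 128.124 m² sabins.
V = 11.8·11.2·4.3 = 568.288 m³.
Sabine: RT60 = 0.161 × 568.288 / 128.124 = 0.71 s.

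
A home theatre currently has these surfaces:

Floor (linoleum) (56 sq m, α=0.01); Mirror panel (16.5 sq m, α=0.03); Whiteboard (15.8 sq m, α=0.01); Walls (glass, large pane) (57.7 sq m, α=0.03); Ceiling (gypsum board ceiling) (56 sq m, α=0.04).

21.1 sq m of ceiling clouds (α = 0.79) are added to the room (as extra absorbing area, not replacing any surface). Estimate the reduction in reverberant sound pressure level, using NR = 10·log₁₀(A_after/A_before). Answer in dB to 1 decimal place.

6.2 dB

Summing Sᵢαᵢ: 0.560 + 0.495 + 0.158 + 1.731 + 2.240 → A_before = 5.184 sabins.
Treatment contributes 21.1·0.79 = 16.669 sabins.
New total A_after = 21.853 sabins.
NR = 10·log₁₀(21.853/5.184) = 6.2 dB.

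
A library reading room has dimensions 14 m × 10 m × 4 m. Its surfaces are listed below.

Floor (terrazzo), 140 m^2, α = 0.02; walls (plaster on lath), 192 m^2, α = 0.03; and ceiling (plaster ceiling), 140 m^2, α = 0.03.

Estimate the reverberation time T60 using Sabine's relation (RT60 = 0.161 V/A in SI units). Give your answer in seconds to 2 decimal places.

7.07 s

A = Σ Sᵢαᵢ = 140*0.02 + 192*0.03 + 140*0.03 = 12.760 sabins.
Volume V = 14 × 10 × 4 = 560 m³.
T = 0.161 V/A = 0.161·560/12.760 = 7.07 s.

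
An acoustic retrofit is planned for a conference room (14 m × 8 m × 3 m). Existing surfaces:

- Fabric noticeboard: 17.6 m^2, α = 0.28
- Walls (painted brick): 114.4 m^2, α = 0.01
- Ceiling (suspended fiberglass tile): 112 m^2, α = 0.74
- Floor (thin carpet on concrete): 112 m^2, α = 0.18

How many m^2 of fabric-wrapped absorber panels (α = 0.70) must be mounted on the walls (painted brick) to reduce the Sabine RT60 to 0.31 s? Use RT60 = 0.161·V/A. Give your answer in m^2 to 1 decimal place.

Summing Sᵢαᵢ: 4.928 + 1.144 + 82.880 + 20.160 → A₁ = 109.112 sabins.
Required A₂ = 0.161·336/0.31 = 174.503 sabins.
Absorption to add: 174.503 − 109.112 = 65.391 sabins.
Each m^2 of panel replacing the walls (painted brick) adds (0.70 − 0.01) = 0.69 sabins.
Panel area = 65.391 / 0.69 = 94.8 m^2.

94.8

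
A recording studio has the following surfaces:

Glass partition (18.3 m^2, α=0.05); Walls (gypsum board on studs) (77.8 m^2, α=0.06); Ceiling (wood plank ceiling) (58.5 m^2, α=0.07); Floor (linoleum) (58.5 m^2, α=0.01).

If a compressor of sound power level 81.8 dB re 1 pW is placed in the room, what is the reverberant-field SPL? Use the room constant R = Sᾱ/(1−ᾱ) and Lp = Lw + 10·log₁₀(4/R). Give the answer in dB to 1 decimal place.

Σ(Sᵢαᵢ) = 18.3×0.05 + 77.8×0.06 + 58.5×0.07 + 58.5×0.01 = 10.263; total area S = 213.1 m^2.
ᾱ = 10.263/213.1 = 0.0482; R = Sᾱ/(1−ᾱ) = 10.263/(1−0.0482) = 10.783 m^2.
Lp = Lw + 10 log₁₀(4/R) = 81.8 -4.31 = 77.5 dB.

77.5 dB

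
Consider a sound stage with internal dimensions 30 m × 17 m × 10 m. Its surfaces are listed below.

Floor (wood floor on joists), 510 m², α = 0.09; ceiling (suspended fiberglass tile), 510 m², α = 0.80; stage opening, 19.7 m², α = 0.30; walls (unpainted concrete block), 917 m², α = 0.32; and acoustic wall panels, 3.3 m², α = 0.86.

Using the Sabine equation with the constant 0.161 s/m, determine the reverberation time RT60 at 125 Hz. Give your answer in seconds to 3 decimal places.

1.086 seconds

A = Σ Sᵢαᵢ = 510×0.09 + 510×0.80 + 19.7×0.30 + 917×0.32 + 3.3×0.86 = 756.088 sabins.
Volume V = 30 × 17 × 10 = 5100 m³.
T = 0.161 V/A = 0.161·5100/756.088 = 1.086 s.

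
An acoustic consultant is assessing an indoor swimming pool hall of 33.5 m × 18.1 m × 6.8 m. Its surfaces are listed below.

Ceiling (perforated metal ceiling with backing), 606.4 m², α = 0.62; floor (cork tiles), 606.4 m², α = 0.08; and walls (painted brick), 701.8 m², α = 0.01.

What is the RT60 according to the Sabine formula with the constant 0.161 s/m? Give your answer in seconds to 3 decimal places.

1.538 sec

Summing Sᵢαᵢ: 375.968 + 48.512 + 7.018 → A = 431.498 sabins.
Volume V = 33.5 × 18.1 × 6.8 = 4123.18 m³.
RT60 = 0.161 · V / A = 0.161 × 4123.18 / 431.498 = 1.538 s.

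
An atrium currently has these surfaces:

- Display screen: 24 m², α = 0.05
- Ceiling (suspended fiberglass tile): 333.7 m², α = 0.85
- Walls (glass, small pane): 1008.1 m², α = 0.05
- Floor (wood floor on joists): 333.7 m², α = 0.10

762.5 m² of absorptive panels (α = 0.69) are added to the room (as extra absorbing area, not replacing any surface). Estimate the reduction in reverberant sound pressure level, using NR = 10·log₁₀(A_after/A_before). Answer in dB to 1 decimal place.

Equivalent absorption area: A_before = 24·0.05 + 333.7·0.85 + 1008.1·0.05 + 333.7·0.10 = 368.620 m².
Added absorption = 762.5 × 0.69 = 526.125 sabins.
A_after = 368.620 + 526.125 = 894.745 sabins.
Reduction = 10 log₁₀(A_after/A_before) = 10 log₁₀(2.4273) = 3.9 dB.

3.9 dB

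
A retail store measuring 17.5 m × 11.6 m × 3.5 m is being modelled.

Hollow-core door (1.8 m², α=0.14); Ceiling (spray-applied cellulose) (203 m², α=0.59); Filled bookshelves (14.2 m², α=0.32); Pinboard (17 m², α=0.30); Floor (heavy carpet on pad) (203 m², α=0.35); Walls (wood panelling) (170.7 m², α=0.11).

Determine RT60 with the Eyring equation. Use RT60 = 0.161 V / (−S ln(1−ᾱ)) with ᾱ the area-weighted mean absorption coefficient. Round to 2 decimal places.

Total surface area S = 1.8 + 203 + 14.2 + 17 + 203 + 170.7 = 609.7 m².
Σ(Sᵢαᵢ) = 1.8·0.14 + 203·0.59 + 14.2·0.32 + 17·0.30 + 203·0.35 + 170.7·0.11 = 219.493.
ᾱ = 219.493 / 609.7 = 0.3600.
Eyring denominator: −S ln(1−ᾱ) = 272.101.
V = 17.5 × 11.6 × 3.5 = 710.5 m³.
RT60 = 0.161 × 710.5 / 272.101 = 0.42 s.

0.42 sec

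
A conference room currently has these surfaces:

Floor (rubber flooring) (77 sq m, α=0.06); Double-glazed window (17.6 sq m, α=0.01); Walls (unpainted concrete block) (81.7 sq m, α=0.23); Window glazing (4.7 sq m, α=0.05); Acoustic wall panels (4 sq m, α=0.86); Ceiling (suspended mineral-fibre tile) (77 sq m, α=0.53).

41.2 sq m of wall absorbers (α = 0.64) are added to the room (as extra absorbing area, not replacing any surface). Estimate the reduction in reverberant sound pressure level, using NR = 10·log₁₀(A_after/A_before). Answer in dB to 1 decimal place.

1.4 dB

Total absorption A_before = 77·0.06 + 17.6·0.01 + 81.7·0.23 + 4.7·0.05 + 4·0.86 + 77·0.53
  = 4.620 + 0.176 + 18.791 + 0.235 + 3.440 + 40.810 = 68.072 sq m sabins.
Added absorption = 41.2 × 0.64 = 26.368 sabins.
A_after = 68.072 + 26.368 = 94.440 sabins.
Reduction = 10 log₁₀(A_after/A_before) = 10 log₁₀(1.3874) = 1.4 dB.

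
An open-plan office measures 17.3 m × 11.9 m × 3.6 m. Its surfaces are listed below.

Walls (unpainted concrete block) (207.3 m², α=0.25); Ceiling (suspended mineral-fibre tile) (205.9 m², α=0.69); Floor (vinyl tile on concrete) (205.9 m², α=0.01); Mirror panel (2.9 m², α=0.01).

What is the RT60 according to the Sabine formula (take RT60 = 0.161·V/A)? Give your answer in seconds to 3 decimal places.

0.609 sec

Equivalent absorption area: A = 207.3×0.25 + 205.9×0.69 + 205.9×0.01 + 2.9×0.01 = 195.984 m².
V = 17.3·11.9·3.6 = 741.132 m³.
RT60 = 0.161 · V / A = 0.161 × 741.132 / 195.984 = 0.609 s.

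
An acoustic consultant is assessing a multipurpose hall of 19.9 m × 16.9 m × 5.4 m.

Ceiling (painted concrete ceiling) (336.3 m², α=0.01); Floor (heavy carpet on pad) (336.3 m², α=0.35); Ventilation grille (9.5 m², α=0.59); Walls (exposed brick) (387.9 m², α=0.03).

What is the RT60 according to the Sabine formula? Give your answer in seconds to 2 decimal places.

Summing Sᵢαᵢ: 3.363 + 117.705 + 5.605 + 11.637 → A = 138.310 sabins.
V = 19.9·16.9·5.4 = 1816.074 m³.
RT60 = 0.161 · V / A = 0.161 × 1816.074 / 138.310 = 2.11 s.

2.11 seconds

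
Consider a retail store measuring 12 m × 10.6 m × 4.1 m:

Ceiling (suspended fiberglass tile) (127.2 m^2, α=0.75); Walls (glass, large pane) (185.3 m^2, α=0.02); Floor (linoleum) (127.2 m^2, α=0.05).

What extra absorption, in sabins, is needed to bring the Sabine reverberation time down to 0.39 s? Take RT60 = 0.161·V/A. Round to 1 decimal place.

Equivalent absorption area: A₁ = 127.2×0.75 + 185.3×0.02 + 127.2×0.05 = 105.466 m^2.
For T = 0.39 s, need A₂ = 0.161·V/T = 0.161·521.52/0.39 = 215.294 sabins.
Shortfall: 215.294 − 105.466 = 109.8 sabins.

109.8 sabins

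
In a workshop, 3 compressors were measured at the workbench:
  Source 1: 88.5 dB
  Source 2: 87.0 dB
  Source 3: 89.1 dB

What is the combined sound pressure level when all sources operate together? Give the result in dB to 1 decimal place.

93.1 dB

Σ 10^(Lᵢ/10) = 2.022e+09.
L_total = 10·log₁₀(2.022e+09) = 93.1 dB.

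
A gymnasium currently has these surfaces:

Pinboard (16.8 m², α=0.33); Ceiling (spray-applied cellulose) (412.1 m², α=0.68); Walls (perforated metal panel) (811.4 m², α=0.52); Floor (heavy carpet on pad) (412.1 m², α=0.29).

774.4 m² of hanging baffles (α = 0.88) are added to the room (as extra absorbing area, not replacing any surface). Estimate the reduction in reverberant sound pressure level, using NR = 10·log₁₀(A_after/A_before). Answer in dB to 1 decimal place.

A_before = Σ Sᵢαᵢ = 16.8×0.33 + 412.1×0.68 + 811.4×0.52 + 412.1×0.29 = 827.209 sabins.
Treatment contributes 774.4·0.88 = 681.472 sabins.
A_after = 827.209 + 681.472 = 1508.681 sabins.
NR = 10·log₁₀(1508.681/827.209) = 2.6 dB.

2.6 dB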